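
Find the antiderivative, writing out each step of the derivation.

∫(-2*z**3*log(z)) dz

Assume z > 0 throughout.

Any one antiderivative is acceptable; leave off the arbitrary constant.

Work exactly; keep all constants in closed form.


Step 1. Integrate ∫(-2*z**3*log(z)) dz by parts with u = log(z), dv = (-2*z**3) dz, so v = -z**4/2 [assuming z > 0]: now -z**4*log(z)/2 + ∫(z**3/2) dz.
Step 2. Evaluate the standard form: now -z**4*log(z)/2 + z**4/8.
Answer: -z**4*log(z)/2 + z**4/8.


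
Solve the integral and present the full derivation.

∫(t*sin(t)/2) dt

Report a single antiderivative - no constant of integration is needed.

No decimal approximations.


Step 1. Integrate ∫(t*sin(t)/2) dt by parts with u = t, dv = (sin(t)/2) dt, so v = -cos(t)/2: now -t*cos(t)/2 + ∫(cos(t)/2) dt.
Step 2. Evaluate the standard form: now -t*cos(t)/2 + sin(t)/2.
Answer: -t*cos(t)/2 + sin(t)/2.


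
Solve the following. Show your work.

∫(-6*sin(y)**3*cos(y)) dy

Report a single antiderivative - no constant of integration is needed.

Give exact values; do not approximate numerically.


Step 1. Substitute u = sin(y), turning ∫(-6*sin(y)**3*cos(y)) dy into ∫(-6*u**3) du: now ∫(-6*u**3) du.
Step 2. Evaluate the standard form: now -3*u**4/2.
Step 3. Substitute back u = sin(y): now -3*sin(y)**4/2.
Answer: -3*sin(y)**4/2.


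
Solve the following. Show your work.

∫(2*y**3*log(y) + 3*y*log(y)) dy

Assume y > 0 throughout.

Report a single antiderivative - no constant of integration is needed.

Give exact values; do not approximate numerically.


Step 1. Rewrite: now ∫(3*y*log(y)) dy + ∫(2*y**3*log(y)) dy.
Step 2. Integrate ∫(2*y**3*log(y)) dy by parts with u = log(y), dv = (2*y**3) dy, so v = y**4/2 [assuming y > 0]: now y**4*log(y)/2 + ∫(-y**3/2) dy + ∫(3*y*log(y)) dy.
Step 3. Evaluate the standard form: now y**4*log(y)/2 - y**4/8 + ∫(3*y*log(y)) dy.
Step 4. Integrate ∫(3*y*log(y)) dy by parts with u = log(y), dv = (3*y) dy, so v = 3*y**2/2 [assuming y > 0]: now y**4*log(y)/2 - y**4/8 + 3*y**2*log(y)/2 + ∫(-3*y/2) dy.
Step 5. Evaluate the standard form: now y**4*log(y)/2 - y**4/8 + 3*y**2*log(y)/2 - 3*y**2/4.
Answer: y**4*log(y)/2 - y**4/8 + 3*y**2*log(y)/2 - 3*y**2/4.


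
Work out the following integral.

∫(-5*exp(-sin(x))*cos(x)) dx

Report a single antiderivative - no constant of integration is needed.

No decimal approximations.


Answer: 5*exp(-sin(x)).


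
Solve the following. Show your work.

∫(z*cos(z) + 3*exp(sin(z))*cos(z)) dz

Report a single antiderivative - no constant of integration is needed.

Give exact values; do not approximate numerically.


Step 1. Rewrite: now ∫(z*cos(z)) dz + ∫(3*exp(sin(z))*cos(z)) dz.
Step 2. Substitute u = sin(z), turning ∫(3*exp(sin(z))*cos(z)) dz into ∫(3*exp(u)) du: now ∫(z*cos(z)) dz + ∫(3*exp(u)) du.
Step 3. Evaluate the standard form: now 3*exp(u) + ∫(z*cos(z)) dz.
Step 4. Substitute back u = sin(z): now 3*exp(sin(z)) + ∫(z*cos(z)) dz.
Step 5. Integrate ∫(z*cos(z)) dz by parts with u = z, dv = (cos(z)) dz, so v = sin(z): now z*sin(z) + 3*exp(sin(z)) + ∫(-sin(z)) dz.
Step 6. Evaluate the standard form: now z*sin(z) + 3*exp(sin(z)) + cos(z).
Answer: z*sin(z) + 3*exp(sin(z)) + cos(z).


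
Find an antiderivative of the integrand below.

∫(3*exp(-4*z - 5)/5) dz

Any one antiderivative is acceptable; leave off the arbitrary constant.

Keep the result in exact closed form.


Answer: -3*exp(-4*z - 5)/20.


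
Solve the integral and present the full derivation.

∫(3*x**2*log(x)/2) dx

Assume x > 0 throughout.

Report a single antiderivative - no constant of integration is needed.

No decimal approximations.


Step 1. Integrate ∫(3*x**2*log(x)/2) dx by parts with u = log(x), dv = (3*x**2/2) dx, so v = x**3/2 [assuming x > 0]: now x**3*log(x)/2 + ∫(-x**2/2) dx.
Step 2. Evaluate the standard form: now x**3*log(x)/2 - x**3/6.
Answer: x**3*log(x)/2 - x**3/6.


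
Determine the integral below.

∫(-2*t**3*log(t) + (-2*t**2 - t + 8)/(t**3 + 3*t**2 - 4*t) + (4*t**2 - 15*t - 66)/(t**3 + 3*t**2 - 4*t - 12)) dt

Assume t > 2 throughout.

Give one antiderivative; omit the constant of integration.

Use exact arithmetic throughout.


Answer: -t**4*log(t)/2 + t**4/8 - 2*log(t) - 4*log(t - 2) + log(t - 1) + 5*log(t + 2) + 3*log(t + 3) - log(t + 4).


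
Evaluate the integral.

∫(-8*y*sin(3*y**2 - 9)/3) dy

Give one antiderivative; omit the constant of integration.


Answer: 4*cos(3*y**2 - 9)/9.


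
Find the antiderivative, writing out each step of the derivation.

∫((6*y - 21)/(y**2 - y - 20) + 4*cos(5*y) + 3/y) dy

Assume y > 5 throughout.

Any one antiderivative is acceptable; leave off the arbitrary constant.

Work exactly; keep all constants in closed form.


Step 1. Rewrite: now ∫(3/y) dy + ∫((6*y - 21)/(y**2 - y - 20)) dy + ∫(4*cos(5*y)) dy.
Step 2. Evaluate the standard form [assuming y > 0]: now 3*log(y) + ∫((6*y - 21)/(y**2 - y - 20)) dy + ∫(4*cos(5*y)) dy.
Step 3. Decompose ∫((6*y - 21)/(y**2 - y - 20)) dy by partial fractions, (6*y - 21)/(y**2 - y - 20) = 5/(y + 4) + 1/(y - 5): now 3*log(y) + ∫(1/(y - 5)) dy + ∫(5/(y + 4)) dy + ∫(4*cos(5*y)) dy.
Step 4. Evaluate the standard form [assuming y > -4]: now 3*log(y) + 5*log(y + 4) + ∫(1/(y - 5)) dy + ∫(4*cos(5*y)) dy.
Step 5. Evaluate the standard form [assuming y > 5]: now 3*log(y) + log(y - 5) + 5*log(y + 4) + ∫(4*cos(5*y)) dy.
Step 6. Evaluate the standard form: now 3*log(y) + log(y - 5) + 5*log(y + 4) + 4*sin(5*y)/5.
Answer: 3*log(y) + log(y - 5) + 5*log(y + 4) + 4*sin(5*y)/5.


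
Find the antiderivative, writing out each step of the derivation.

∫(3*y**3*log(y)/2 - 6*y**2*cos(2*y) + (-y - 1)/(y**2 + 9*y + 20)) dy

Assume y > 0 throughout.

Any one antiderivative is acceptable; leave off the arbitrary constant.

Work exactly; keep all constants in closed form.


Step 1. Rewrite: now ∫(-6*y**2*cos(2*y)) dy + ∫(3*y**3*log(y)/2) dy + ∫((-y - 1)/(y**2 + 9*y + 20)) dy.
Step 2. Integrate ∫(-6*y**2*cos(2*y)) dy by parts with u = y**2, dv = (-6*cos(2*y)) dy, so v = -3*sin(2*y): now -3*y**2*sin(2*y) + ∫(6*y*sin(2*y)) dy + ∫(3*y**3*log(y)/2) dy + ∫((-y - 1)/(y**2 + 9*y + 20)) dy.
Step 3. Integrate ∫(6*y*sin(2*y)) dy by parts with u = y, dv = (6*sin(2*y)) dy, so v = -3*cos(2*y): now -3*y**2*sin(2*y) - 3*y*cos(2*y) + ∫(3*y**3*log(y)/2) dy + ∫((-y - 1)/(y**2 + 9*y + 20)) dy + ∫(3*cos(2*y)) dy.
Step 4. Evaluate the standard form: now -3*y**2*sin(2*y) - 3*y*cos(2*y) + 3*sin(2*y)/2 + ∫(3*y**3*log(y)/2) dy + ∫((-y - 1)/(y**2 + 9*y + 20)) dy.
Step 5. Integrate ∫(3*y**3*log(y)/2) dy by parts with u = log(y), dv = (3*y**3/2) dy, so v = 3*y**4/8 [assuming y > 0]: now 3*y**4*log(y)/8 - 3*y**2*sin(2*y) - 3*y*cos(2*y) + 3*sin(2*y)/2 + ∫(-3*y**3/8) dy + ∫((-y - 1)/(y**2 + 9*y + 20)) dy.
Step 6. Evaluate the standard form: now 3*y**4*log(y)/8 - 3*y**4/32 - 3*y**2*sin(2*y) - 3*y*cos(2*y) + 3*sin(2*y)/2 + ∫((-y - 1)/(y**2 + 9*y + 20)) dy.
Step 7. Decompose ∫((-y - 1)/(y**2 + 9*y + 20)) dy by partial fractions, (-y - 1)/(y**2 + 9*y + 20) = -4/(y + 5) + 3/(y + 4): now 3*y**4*log(y)/8 - 3*y**4/32 - 3*y**2*sin(2*y) - 3*y*cos(2*y) + 3*sin(2*y)/2 + ∫(3/(y + 4)) dy + ∫(-4/(y + 5)) dy.
Step 8. Evaluate the standard form [assuming y > -4]: now 3*y**4*log(y)/8 - 3*y**4/32 - 3*y**2*sin(2*y) - 3*y*cos(2*y) + 3*log(y + 4) + 3*sin(2*y)/2 + ∫(-4/(y + 5)) dy.
Step 9. Evaluate the standard form [assuming y > -5]: now 3*y**4*log(y)/8 - 3*y**4/32 - 3*y**2*sin(2*y) - 3*y*cos(2*y) + 3*log(y + 4) - 4*log(y + 5) + 3*sin(2*y)/2.
Answer: 3*y**4*log(y)/8 - 3*y**4/32 - 3*y**2*sin(2*y) - 3*y*cos(2*y) + 3*log(y + 4) - 4*log(y + 5) + 3*sin(2*y)/2.


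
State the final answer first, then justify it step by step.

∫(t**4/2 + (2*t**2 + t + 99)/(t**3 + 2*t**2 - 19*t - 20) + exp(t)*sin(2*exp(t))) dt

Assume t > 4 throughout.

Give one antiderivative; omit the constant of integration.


The answer is t**5/10 + 3*log(t - 4) - 5*log(t + 1) + 4*log(t + 5) - cos(2*exp(t))/2.
Step 1. Rewrite: now ∫(t**4/2) dt + ∫((2*t**2 + t + 99)/(t**3 + 2*t**2 - 19*t - 20)) dt + ∫(exp(t)*sin(2*exp(t))) dt.
Step 2. Decompose ∫((2*t**2 + t + 99)/(t**3 + 2*t**2 - 19*t - 20)) dt by partial fractions, (2*t**2 + t + 99)/(t**3 + 2*t**2 - 19*t - 20) = 4/(t + 5) - 5/(t + 1) + 3/(t - 4): now ∫(t**4/2) dt + ∫(exp(t)*sin(2*exp(t))) dt + ∫(3/(t - 4)) dt + ∫(-5/(t + 1)) dt + ∫(4/(t + 5)) dt.
Step 3. Evaluate the standard form [assuming t > -1]: now -5*log(t + 1) + ∫(t**4/2) dt + ∫(exp(t)*sin(2*exp(t))) dt + ∫(3/(t - 4)) dt + ∫(4/(t + 5)) dt.
Step 4. Evaluate the standard form [assuming t > 4]: now 3*log(t - 4) - 5*log(t + 1) + ∫(t**4/2) dt + ∫(exp(t)*sin(2*exp(t))) dt + ∫(4/(t + 5)) dt.
Step 5. Evaluate the standard form [assuming t > -5]: now 3*log(t - 4) - 5*log(t + 1) + 4*log(t + 5) + ∫(t**4/2) dt + ∫(exp(t)*sin(2*exp(t))) dt.
Step 6. Substitute u = exp(t), turning ∫(exp(t)*sin(2*exp(t))) dt into ∫(sin(2*u)) du: now 3*log(t - 4) - 5*log(t + 1) + 4*log(t + 5) + ∫(t**4/2) dt + ∫(sin(2*u)) du.
Step 7. Evaluate the standard form: now 3*log(t - 4) - 5*log(t + 1) + 4*log(t + 5) - cos(2*u)/2 + ∫(t**4/2) dt.
Step 8. Substitute back u = exp(t): now 3*log(t - 4) - 5*log(t + 1) + 4*log(t + 5) - cos(2*exp(t))/2 + ∫(t**4/2) dt.
Step 9. Evaluate the standard form: now t**5/10 + 3*log(t - 4) - 5*log(t + 1) + 4*log(t + 5) - cos(2*exp(t))/2.
Answer: t**5/10 + 3*log(t - 4) - 5*log(t + 1) + 4*log(t + 5) - cos(2*exp(t))/2.


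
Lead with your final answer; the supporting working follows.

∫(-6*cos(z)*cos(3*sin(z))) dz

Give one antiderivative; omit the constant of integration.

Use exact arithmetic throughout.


The answer is -2*sin(3*sin(z)).
Step 1. Substitute u = sin(z), turning ∫(-6*cos(z)*cos(3*sin(z))) dz into ∫(-6*cos(3*u)) du: now ∫(-6*cos(3*u)) du.
Step 2. Evaluate the standard form: now -2*sin(3*u).
Step 3. Substitute back u = sin(z): now -2*sin(3*sin(z)).
Answer: -2*sin(3*sin(z)).


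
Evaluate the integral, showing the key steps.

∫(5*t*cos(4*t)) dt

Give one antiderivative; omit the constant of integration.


Step 1. Integrate ∫(5*t*cos(4*t)) dt by parts with u = t, dv = (5*cos(4*t)) dt, so v = 5*sin(4*t)/4: now 5*t*sin(4*t)/4 + ∫(-5*sin(4*t)/4) dt.
Step 2. Evaluate the standard form: now 5*t*sin(4*t)/4 + 5*cos(4*t)/16.
Answer: 5*t*sin(4*t)/4 + 5*cos(4*t)/16.


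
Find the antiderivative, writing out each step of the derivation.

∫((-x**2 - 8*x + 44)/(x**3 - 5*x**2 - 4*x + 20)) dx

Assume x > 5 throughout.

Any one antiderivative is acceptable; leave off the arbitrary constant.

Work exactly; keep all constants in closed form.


Step 1. Decompose ∫((-x**2 - 8*x + 44)/(x**3 - 5*x**2 - 4*x + 20)) dx by partial fractions, (-x**2 - 8*x + 44)/(x**3 - 5*x**2 - 4*x + 20) = 2/(x + 2) - 2/(x - 2) - 1/(x - 5): now ∫(-1/(x - 5)) dx + ∫(-2/(x - 2)) dx + ∫(2/(x + 2)) dx.
Step 2. Evaluate the standard form [assuming x > 2]: now -2*log(x - 2) + ∫(-1/(x - 5)) dx + ∫(2/(x + 2)) dx.
Step 3. Evaluate the standard form [assuming x > 5]: now -log(x - 5) - 2*log(x - 2) + ∫(2/(x + 2)) dx.
Step 4. Evaluate the standard form [assuming x > -2]: now -log(x - 5) - 2*log(x - 2) + 2*log(x + 2).
Answer: -log(x - 5) - 2*log(x - 2) + 2*log(x + 2).


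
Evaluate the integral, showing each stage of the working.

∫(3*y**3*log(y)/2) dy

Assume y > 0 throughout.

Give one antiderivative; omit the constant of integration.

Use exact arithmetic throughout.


Step 1. Integrate ∫(3*y**3*log(y)/2) dy by parts with u = log(y), dv = (3*y**3/2) dy, so v = 3*y**4/8 [assuming y > 0]: now 3*y**4*log(y)/8 + ∫(-3*y**3/8) dy.
Step 2. Evaluate the standard form: now 3*y**4*log(y)/8 - 3*y**4/32.
Answer: 3*y**4*log(y)/8 - 3*y**4/32.


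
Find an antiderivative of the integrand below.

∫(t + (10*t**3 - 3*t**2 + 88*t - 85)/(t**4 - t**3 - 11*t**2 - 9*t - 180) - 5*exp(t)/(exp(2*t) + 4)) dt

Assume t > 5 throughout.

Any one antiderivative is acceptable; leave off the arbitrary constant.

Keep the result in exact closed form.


Answer: t**2/2 + 5*log(t - 5) + 5*log(t + 4) + 2*atan(t/3)/3 - 5*atan(exp(t)/2)/2.


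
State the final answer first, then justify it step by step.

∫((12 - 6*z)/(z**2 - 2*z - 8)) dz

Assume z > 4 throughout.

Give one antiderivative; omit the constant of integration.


The answer is -2*log(z - 4) - 4*log(z + 2).
Step 1. Decompose ∫((12 - 6*z)/(z**2 - 2*z - 8)) dz by partial fractions, (12 - 6*z)/(z**2 - 2*z - 8) = -4/(z + 2) - 2/(z - 4): now ∫(-2/(z - 4)) dz + ∫(-4/(z + 2)) dz.
Step 2. Evaluate the standard form [assuming z > -2]: now -4*log(z + 2) + ∫(-2/(z - 4)) dz.
Step 3. Evaluate the standard form [assuming z > 4]: now -2*log(z - 4) - 4*log(z + 2).
Answer: -2*log(z - 4) - 4*log(z + 2).


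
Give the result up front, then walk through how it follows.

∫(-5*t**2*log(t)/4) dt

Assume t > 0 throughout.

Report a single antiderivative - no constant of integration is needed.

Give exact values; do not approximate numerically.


The answer is -5*t**3*log(t)/12 + 5*t**3/36.
Step 1. Integrate ∫(-5*t**2*log(t)/4) dt by parts with u = log(t), dv = (-5*t**2/4) dt, so v = -5*t**3/12 [assuming t > 0]: now -5*t**3*log(t)/12 + ∫(5*t**2/12) dt.
Step 2. Evaluate the standard form: now -5*t**3*log(t)/12 + 5*t**3/36.
Answer: -5*t**3*log(t)/12 + 5*t**3/36.


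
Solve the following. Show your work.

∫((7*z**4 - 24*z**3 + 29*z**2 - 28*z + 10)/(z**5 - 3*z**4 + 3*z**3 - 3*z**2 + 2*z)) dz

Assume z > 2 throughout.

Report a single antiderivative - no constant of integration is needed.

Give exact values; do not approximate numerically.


Step 1. Decompose ∫((7*z**4 - 24*z**3 + 29*z**2 - 28*z + 10)/(z**5 - 3*z**4 + 3*z**3 - 3*z**2 + 2*z)) dz by partial fractions, (7*z**4 - 24*z**3 + 29*z**2 - 28*z + 10)/(z**5 - 3*z**4 + 3*z**3 - 3*z**2 + 2*z) = -4/(z**2 + 1) + 3/(z - 1) - 1/(z - 2) + 5/z: now ∫(5/z) dz + ∫(-1/(z - 2)) dz + ∫(3/(z - 1)) dz + ∫(-4/(z**2 + 1)) dz.
Step 2. Evaluate the standard form [assuming z > 1]: now 3*log(z - 1) + ∫(5/z) dz + ∫(-1/(z - 2)) dz + ∫(-4/(z**2 + 1)) dz.
Step 3. Evaluate the standard form [assuming z > 2]: now -log(z - 2) + 3*log(z - 1) + ∫(5/z) dz + ∫(-4/(z**2 + 1)) dz.
Step 4. Evaluate the standard form [assuming z > 0]: now 5*log(z) - log(z - 2) + 3*log(z - 1) + ∫(-4/(z**2 + 1)) dz.
Step 5. Evaluate the standard form: now 5*log(z) - log(z - 2) + 3*log(z - 1) - 4*atan(z).
Answer: 5*log(z) - log(z - 2) + 3*log(z - 1) - 4*atan(z).


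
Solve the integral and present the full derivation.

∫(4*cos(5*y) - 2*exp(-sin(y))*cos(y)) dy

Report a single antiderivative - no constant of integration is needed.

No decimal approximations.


Step 1. Rewrite: now ∫(-2*exp(-sin(y))*cos(y)) dy + ∫(4*cos(5*y)) dy.
Step 2. Evaluate the standard form: now 4*sin(5*y)/5 + ∫(-2*exp(-sin(y))*cos(y)) dy.
Step 3. Substitute u = sin(y), turning ∫(-2*exp(-sin(y))*cos(y)) dy into ∫(-2*exp(-u)) du: now 4*sin(5*y)/5 + ∫(-2*exp(-u)) du.
Step 4. Evaluate the standard form: now 4*sin(5*y)/5 + 2*exp(-u).
Step 5. Substitute back u = sin(y): now 4*sin(5*y)/5 + 2*exp(-sin(y)).
Answer: 4*sin(5*y)/5 + 2*exp(-sin(y)).


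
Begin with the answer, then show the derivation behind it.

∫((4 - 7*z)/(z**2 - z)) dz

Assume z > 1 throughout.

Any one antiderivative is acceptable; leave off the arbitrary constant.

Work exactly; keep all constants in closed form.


The answer is -4*log(z) - 3*log(z - 1).
Step 1. Decompose ∫((4 - 7*z)/(z**2 - z)) dz by partial fractions, (4 - 7*z)/(z**2 - z) = -3/(z - 1) - 4/z: now ∫(-4/z) dz + ∫(-3/(z - 1)) dz.
Step 2. Evaluate the standard form [assuming z > 0]: now -4*log(z) + ∫(-3/(z - 1)) dz.
Step 3. Evaluate the standard form [assuming z > 1]: now -4*log(z) - 3*log(z - 1).
Answer: -4*log(z) - 3*log(z - 1).


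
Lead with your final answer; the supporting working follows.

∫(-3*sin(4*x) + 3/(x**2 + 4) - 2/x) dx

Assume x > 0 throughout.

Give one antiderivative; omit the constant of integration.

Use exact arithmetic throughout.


The answer is -2*log(x) + 3*cos(4*x)/4 + 3*atan(x/2)/2.
Step 1. Rewrite: now ∫(-2/x) dx + ∫(3/(x**2 + 4)) dx + ∫(-3*sin(4*x)) dx.
Step 2. Evaluate the standard form: now 3*cos(4*x)/4 + ∫(-2/x) dx + ∫(3/(x**2 + 4)) dx.
Step 3. Evaluate the standard form [assuming x > 0]: now -2*log(x) + 3*cos(4*x)/4 + ∫(3/(x**2 + 4)) dx.
Step 4. Evaluate the standard form: now -2*log(x) + 3*cos(4*x)/4 + 3*atan(x/2)/2.
Answer: -2*log(x) + 3*cos(4*x)/4 + 3*atan(x/2)/2.


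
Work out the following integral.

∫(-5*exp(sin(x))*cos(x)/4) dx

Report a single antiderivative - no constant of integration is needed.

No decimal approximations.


Answer: -5*exp(sin(x))/4.


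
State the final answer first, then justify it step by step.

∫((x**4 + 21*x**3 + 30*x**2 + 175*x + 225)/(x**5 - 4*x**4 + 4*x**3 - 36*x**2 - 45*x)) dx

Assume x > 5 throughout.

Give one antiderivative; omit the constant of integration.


The answer is -5*log(x) + 5*log(x - 5) + log(x + 1) + atan(x/3)/3.
Step 1. Decompose ∫((x**4 + 21*x**3 + 30*x**2 + 175*x + 225)/(x**5 - 4*x**4 + 4*x**3 - 36*x**2 - 45*x)) dx by partial fractions, (x**4 + 21*x**3 + 30*x**2 + 175*x + 225)/(x**5 - 4*x**4 + 4*x**3 - 36*x**2 - 45*x) = 1/(x**2 + 9) + 1/(x + 1) + 5/(x - 5) - 5/x: now ∫(-5/x) dx + ∫(5/(x - 5)) dx + ∫(1/(x + 1)) dx + ∫(1/(x**2 + 9)) dx.
Step 2. Evaluate the standard form [assuming x > 0]: now -5*log(x) + ∫(5/(x - 5)) dx + ∫(1/(x + 1)) dx + ∫(1/(x**2 + 9)) dx.
Step 3. Evaluate the standard form [assuming x > 5]: now -5*log(x) + 5*log(x - 5) + ∫(1/(x + 1)) dx + ∫(1/(x**2 + 9)) dx.
Step 4. Evaluate the standard form [assuming x > -1]: now -5*log(x) + 5*log(x - 5) + log(x + 1) + ∫(1/(x**2 + 9)) dx.
Step 5. Evaluate the standard form: now -5*log(x) + 5*log(x - 5) + log(x + 1) + atan(x/3)/3.
Answer: -5*log(x) + 5*log(x - 5) + log(x + 1) + atan(x/3)/3.


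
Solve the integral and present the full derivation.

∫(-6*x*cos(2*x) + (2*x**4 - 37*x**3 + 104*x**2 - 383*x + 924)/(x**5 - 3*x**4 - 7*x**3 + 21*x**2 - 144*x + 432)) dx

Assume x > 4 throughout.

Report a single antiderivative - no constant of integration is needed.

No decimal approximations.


Step 1. Rewrite: now ∫(-6*x*cos(2*x)) dx + ∫((2*x**4 - 37*x**3 + 104*x**2 - 383*x + 924)/(x**5 - 3*x**4 - 7*x**3 + 21*x**2 - 144*x + 432)) dx.
Step 2. Decompose ∫((2*x**4 - 37*x**3 + 104*x**2 - 383*x + 924)/(x**5 - 3*x**4 - 7*x**3 + 21*x**2 - 144*x + 432)) dx by partial fractions, (2*x**4 - 37*x**3 + 104*x**2 - 383*x + 924)/(x**5 - 3*x**4 - 7*x**3 + 21*x**2 - 144*x + 432) = 2/(x**2 + 9) + 5/(x + 4) + 1/(x - 3) - 4/(x - 4): now ∫(-6*x*cos(2*x)) dx + ∫(-4/(x - 4)) dx + ∫(1/(x - 3)) dx + ∫(5/(x + 4)) dx + ∫(2/(x**2 + 9)) dx.
Step 3. Evaluate the standard form [assuming x > 3]: now log(x - 3) + ∫(-6*x*cos(2*x)) dx + ∫(-4/(x - 4)) dx + ∫(5/(x + 4)) dx + ∫(2/(x**2 + 9)) dx.
Step 4. Evaluate the standard form [assuming x > 4]: now -4*log(x - 4) + log(x - 3) + ∫(-6*x*cos(2*x)) dx + ∫(5/(x + 4)) dx + ∫(2/(x**2 + 9)) dx.
Step 5. Evaluate the standard form [assuming x > -4]: now -4*log(x - 4) + log(x - 3) + 5*log(x + 4) + ∫(-6*x*cos(2*x)) dx + ∫(2/(x**2 + 9)) dx.
Step 6. Evaluate the standard form: now -4*log(x - 4) + log(x - 3) + 5*log(x + 4) + 2*atan(x/3)/3 + ∫(-6*x*cos(2*x)) dx.
Step 7. Integrate ∫(-6*x*cos(2*x)) dx by parts with u = x, dv = (-6*cos(2*x)) dx, so v = -3*sin(2*x): now -3*x*sin(2*x) - 4*log(x - 4) + log(x - 3) + 5*log(x + 4) + 2*atan(x/3)/3 + ∫(3*sin(2*x)) dx.
Step 8. Evaluate the standard form: now -3*x*sin(2*x) - 4*log(x - 4) + log(x - 3) + 5*log(x + 4) - 3*cos(2*x)/2 + 2*atan(x/3)/3.
Answer: -3*x*sin(2*x) - 4*log(x - 4) + log(x - 3) + 5*log(x + 4) - 3*cos(2*x)/2 + 2*atan(x/3)/3.


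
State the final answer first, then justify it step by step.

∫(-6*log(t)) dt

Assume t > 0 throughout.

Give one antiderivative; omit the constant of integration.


The answer is -6*t*log(t) + 6*t.
Step 1. Integrate ∫(-6*log(t)) dt by parts with u = log(t), dv = (-6) dt, so v = -6*t [assuming t > 0]: now -6*t*log(t) + ∫(6) dt.
Step 2. Evaluate the standard form: now -6*t*log(t) + 6*t.
Answer: -6*t*log(t) + 6*t.


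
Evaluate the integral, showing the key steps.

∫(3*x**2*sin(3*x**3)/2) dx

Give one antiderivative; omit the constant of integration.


Step 1. Substitute u = x**3, turning ∫(3*x**2*sin(3*x**3)/2) dx into ∫(sin(3*u)/2) du: now ∫(sin(3*u)/2) du.
Step 2. Evaluate the standard form: now -cos(3*u)/6.
Step 3. Substitute back u = x**3: now -cos(3*x**3)/6.
Answer: -cos(3*x**3)/6.


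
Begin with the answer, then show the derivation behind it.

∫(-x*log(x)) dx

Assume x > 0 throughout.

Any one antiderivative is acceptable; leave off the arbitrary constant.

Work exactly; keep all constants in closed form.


The answer is -x**2*log(x)/2 + x**2/4.
Step 1. Integrate ∫(-x*log(x)) dx by parts with u = log(x), dv = (-x) dx, so v = -x**2/2 [assuming x > 0]: now -x**2*log(x)/2 + ∫(x/2) dx.
Step 2. Evaluate the standard form: now -x**2*log(x)/2 + x**2/4.
Answer: -x**2*log(x)/2 + x**2/4.


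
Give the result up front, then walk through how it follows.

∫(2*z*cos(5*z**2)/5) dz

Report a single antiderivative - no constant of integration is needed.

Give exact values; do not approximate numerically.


The answer is sin(5*z**2)/25.
Step 1. Substitute u = z**2, turning ∫(2*z*cos(5*z**2)/5) dz into ∫(cos(5*u)/5) du: now ∫(cos(5*u)/5) du.
Step 2. Evaluate the standard form: now sin(5*u)/25.
Step 3. Substitute back u = z**2: now sin(5*z**2)/25.
Answer: sin(5*z**2)/25.


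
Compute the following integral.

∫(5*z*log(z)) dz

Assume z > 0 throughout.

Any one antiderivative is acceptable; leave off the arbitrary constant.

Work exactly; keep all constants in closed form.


Answer: 5*z**2*log(z)/2 - 5*z**2/4.


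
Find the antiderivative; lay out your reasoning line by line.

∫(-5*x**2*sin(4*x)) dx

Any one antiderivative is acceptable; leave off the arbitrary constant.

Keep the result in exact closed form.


Step 1. Integrate ∫(-5*x**2*sin(4*x)) dx by parts with u = x**2, dv = (-5*sin(4*x)) dx, so v = 5*cos(4*x)/4: now 5*x**2*cos(4*x)/4 + ∫(-5*x*cos(4*x)/2) dx.
Step 2. Integrate ∫(-5*x*cos(4*x)/2) dx by parts with u = x, dv = (-5*cos(4*x)/2) dx, so v = -5*sin(4*x)/8: now 5*x**2*cos(4*x)/4 - 5*x*sin(4*x)/8 + ∫(5*sin(4*x)/8) dx.
Step 3. Evaluate the standard form: now 5*x**2*cos(4*x)/4 - 5*x*sin(4*x)/8 - 5*cos(4*x)/32.
Answer: 5*x**2*cos(4*x)/4 - 5*x*sin(4*x)/8 - 5*cos(4*x)/32.


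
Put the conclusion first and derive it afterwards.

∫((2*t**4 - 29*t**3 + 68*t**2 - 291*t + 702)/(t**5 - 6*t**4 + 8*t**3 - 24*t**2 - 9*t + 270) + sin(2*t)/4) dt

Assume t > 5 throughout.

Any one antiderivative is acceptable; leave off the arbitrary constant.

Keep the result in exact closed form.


The answer is -3*log(t - 5) + log(t - 3) + 4*log(t + 2) - cos(2*t)/8 + atan(t/3).
Step 1. Rewrite: now ∫((2*t**4 - 29*t**3 + 68*t**2 - 291*t + 702)/(t**5 - 6*t**4 + 8*t**3 - 24*t**2 - 9*t + 270)) dt + ∫(sin(2*t)/4) dt.
Step 2. Decompose ∫((2*t**4 - 29*t**3 + 68*t**2 - 291*t + 702)/(t**5 - 6*t**4 + 8*t**3 - 24*t**2 - 9*t + 270)) dt by partial fractions, (2*t**4 - 29*t**3 + 68*t**2 - 291*t + 702)/(t**5 - 6*t**4 + 8*t**3 - 24*t**2 - 9*t + 270) = 3/(t**2 + 9) + 4/(t + 2) + 1/(t - 3) - 3/(t - 5): now ∫(-3/(t - 5)) dt + ∫(1/(t - 3)) dt + ∫(4/(t + 2)) dt + ∫(3/(t**2 + 9)) dt + ∫(sin(2*t)/4) dt.
Step 3. Evaluate the standard form [assuming t > -2]: now 4*log(t + 2) + ∫(-3/(t - 5)) dt + ∫(1/(t - 3)) dt + ∫(3/(t**2 + 9)) dt + ∫(sin(2*t)/4) dt.
Step 4. Evaluate the standard form [assuming t > 3]: now log(t - 3) + 4*log(t + 2) + ∫(-3/(t - 5)) dt + ∫(3/(t**2 + 9)) dt + ∫(sin(2*t)/4) dt.
Step 5. Evaluate the standard form [assuming t > 5]: now -3*log(t - 5) + log(t - 3) + 4*log(t + 2) + ∫(3/(t**2 + 9)) dt + ∫(sin(2*t)/4) dt.
Step 6. Evaluate the standard form: now -3*log(t - 5) + log(t - 3) + 4*log(t + 2) + atan(t/3) + ∫(sin(2*t)/4) dt.
Step 7. Evaluate the standard form: now -3*log(t - 5) + log(t - 3) + 4*log(t + 2) - cos(2*t)/8 + atan(t/3).
Answer: -3*log(t - 5) + log(t - 3) + 4*log(t + 2) - cos(2*t)/8 + atan(t/3).


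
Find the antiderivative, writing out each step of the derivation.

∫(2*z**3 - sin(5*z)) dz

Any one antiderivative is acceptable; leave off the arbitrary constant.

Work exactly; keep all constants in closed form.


Step 1. Rewrite: now ∫(2*z**3) dz + ∫(-sin(5*z)) dz.
Step 2. Evaluate the standard form: now cos(5*z)/5 + ∫(2*z**3) dz.
Step 3. Evaluate the standard form: now z**4/2 + cos(5*z)/5.
Answer: z**4/2 + cos(5*z)/5.


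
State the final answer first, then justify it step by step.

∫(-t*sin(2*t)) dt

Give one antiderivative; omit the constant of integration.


The answer is t*cos(2*t)/2 - sin(2*t)/4.
Step 1. Integrate ∫(-t*sin(2*t)) dt by parts with u = t, dv = (-sin(2*t)) dt, so v = cos(2*t)/2: now t*cos(2*t)/2 + ∫(-cos(2*t)/2) dt.
Step 2. Evaluate the standard form: now t*cos(2*t)/2 - sin(2*t)/4.
Answer: t*cos(2*t)/2 - sin(2*t)/4.


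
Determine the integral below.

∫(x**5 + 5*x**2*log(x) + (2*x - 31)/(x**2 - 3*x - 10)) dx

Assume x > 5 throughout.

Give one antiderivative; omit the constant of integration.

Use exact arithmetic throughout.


Answer: x**6/6 + 5*x**3*log(x)/3 - 5*x**3/9 - 3*log(x - 5) + 5*log(x + 2).


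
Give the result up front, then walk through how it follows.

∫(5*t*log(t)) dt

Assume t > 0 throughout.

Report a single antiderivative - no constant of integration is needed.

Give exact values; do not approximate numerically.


The answer is 5*t**2*log(t)/2 - 5*t**2/4.
Step 1. Integrate ∫(5*t*log(t)) dt by parts with u = log(t), dv = (5*t) dt, so v = 5*t**2/2 [assuming t > 0]: now 5*t**2*log(t)/2 + ∫(-5*t/2) dt.
Step 2. Evaluate the standard form: now 5*t**2*log(t)/2 - 5*t**2/4.
Answer: 5*t**2*log(t)/2 - 5*t**2/4.


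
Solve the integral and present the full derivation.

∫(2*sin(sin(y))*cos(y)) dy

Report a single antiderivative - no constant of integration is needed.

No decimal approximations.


Step 1. Substitute u = sin(y), turning ∫(2*sin(sin(y))*cos(y)) dy into ∫(2*sin(u)) du: now ∫(2*sin(u)) du.
Step 2. Evaluate the standard form: now -2*cos(u).
Step 3. Substitute back u = sin(y): now -2*cos(sin(y)).
Answer: -2*cos(sin(y)).


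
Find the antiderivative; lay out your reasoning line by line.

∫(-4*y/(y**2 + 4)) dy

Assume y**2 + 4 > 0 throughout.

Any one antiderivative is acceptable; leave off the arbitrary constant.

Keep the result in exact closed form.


Step 1. Substitute u = y**2 + 4, turning ∫(-4*y/(y**2 + 4)) dy into ∫(-2/u) du: now ∫(-2/u) du.
Step 2. Evaluate the standard form [assuming u > 0]: now -2*log(u).
Step 3. Substitute back u = y**2 + 4: now -2*log(y**2 + 4).
Answer: -2*log(y**2 + 4).


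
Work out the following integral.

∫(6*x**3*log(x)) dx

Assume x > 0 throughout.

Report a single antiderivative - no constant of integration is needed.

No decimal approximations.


Answer: 3*x**4*log(x)/2 - 3*x**4/8.


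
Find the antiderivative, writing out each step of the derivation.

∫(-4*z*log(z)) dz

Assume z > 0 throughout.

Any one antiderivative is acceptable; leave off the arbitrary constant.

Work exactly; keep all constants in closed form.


Step 1. Integrate ∫(-4*z*log(z)) dz by parts with u = log(z), dv = (-4*z) dz, so v = -2*z**2 [assuming z > 0]: now -2*z**2*log(z) + ∫(2*z) dz.
Step 2. Evaluate the standard form: now -2*z**2*log(z) + z**2.
Answer: -2*z**2*log(z) + z**2.


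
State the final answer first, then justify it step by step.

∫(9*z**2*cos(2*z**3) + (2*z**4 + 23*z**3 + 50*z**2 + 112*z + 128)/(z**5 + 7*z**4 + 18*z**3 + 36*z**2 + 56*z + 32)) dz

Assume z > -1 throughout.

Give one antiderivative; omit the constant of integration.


The answer is 3*log(z + 1) + 3*log(z + 2) - 4*log(z + 4) + 3*sin(2*z**3)/2 + atan(z/2).
Step 1. Rewrite: now ∫(9*z**2*cos(2*z**3)) dz + ∫((2*z**4 + 23*z**3 + 50*z**2 + 112*z + 128)/(z**5 + 7*z**4 + 18*z**3 + 36*z**2 + 56*z + 32)) dz.
Step 2. Decompose ∫((2*z**4 + 23*z**3 + 50*z**2 + 112*z + 128)/(z**5 + 7*z**4 + 18*z**3 + 36*z**2 + 56*z + 32)) dz by partial fractions, (2*z**4 + 23*z**3 + 50*z**2 + 112*z + 128)/(z**5 + 7*z**4 + 18*z**3 + 36*z**2 + 56*z + 32) = 2/(z**2 + 4) - 4/(z + 4) + 3/(z + 2) + 3/(z + 1): now ∫(9*z**2*cos(2*z**3)) dz + ∫(3/(z + 1)) dz + ∫(3/(z + 2)) dz + ∫(-4/(z + 4)) dz + ∫(2/(z**2 + 4)) dz.
Step 3. Evaluate the standard form [assuming z > -2]: now 3*log(z + 2) + ∫(9*z**2*cos(2*z**3)) dz + ∫(3/(z + 1)) dz + ∫(-4/(z + 4)) dz + ∫(2/(z**2 + 4)) dz.
Step 4. Evaluate the standard form [assuming z > -1]: now 3*log(z + 1) + 3*log(z + 2) + ∫(9*z**2*cos(2*z**3)) dz + ∫(-4/(z + 4)) dz + ∫(2/(z**2 + 4)) dz.
Step 5. Evaluate the standard form [assuming z > -4]: now 3*log(z + 1) + 3*log(z + 2) - 4*log(z + 4) + ∫(9*z**2*cos(2*z**3)) dz + ∫(2/(z**2 + 4)) dz.
Step 6. Evaluate the standard form: now 3*log(z + 1) + 3*log(z + 2) - 4*log(z + 4) + atan(z/2) + ∫(9*z**2*cos(2*z**3)) dz.
Step 7. Substitute u = z**3, turning ∫(9*z**2*cos(2*z**3)) dz into ∫(3*cos(2*u)) du: now 3*log(z + 1) + 3*log(z + 2) - 4*log(z + 4) + atan(z/2) + ∫(3*cos(2*u)) du.
Step 8. Evaluate the standard form: now 3*log(z + 1) + 3*log(z + 2) - 4*log(z + 4) + 3*sin(2*u)/2 + atan(z/2).
Step 9. Substitute back u = z**3: now 3*log(z + 1) + 3*log(z + 2) - 4*log(z + 4) + 3*sin(2*z**3)/2 + atan(z/2).
Answer: 3*log(z + 1) + 3*log(z + 2) - 4*log(z + 4) + 3*sin(2*z**3)/2 + atan(z/2).


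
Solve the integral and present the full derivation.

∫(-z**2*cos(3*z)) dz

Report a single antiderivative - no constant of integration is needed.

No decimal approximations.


Step 1. Integrate ∫(-z**2*cos(3*z)) dz by parts with u = z**2, dv = (-cos(3*z)) dz, so v = -sin(3*z)/3: now -z**2*sin(3*z)/3 + ∫(2*z*sin(3*z)/3) dz.
Step 2. Integrate ∫(2*z*sin(3*z)/3) dz by parts with u = z, dv = (2*sin(3*z)/3) dz, so v = -2*cos(3*z)/9: now -z**2*sin(3*z)/3 - 2*z*cos(3*z)/9 + ∫(2*cos(3*z)/9) dz.
Step 3. Evaluate the standard form: now -z**2*sin(3*z)/3 - 2*z*cos(3*z)/9 + 2*sin(3*z)/27.
Answer: -z**2*sin(3*z)/3 - 2*z*cos(3*z)/9 + 2*sin(3*z)/27.


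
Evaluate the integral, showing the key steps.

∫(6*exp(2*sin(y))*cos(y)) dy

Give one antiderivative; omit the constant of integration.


Step 1. Substitute u = sin(y), turning ∫(6*exp(2*sin(y))*cos(y)) dy into ∫(6*exp(2*u)) du: now ∫(6*exp(2*u)) du.
Step 2. Evaluate the standard form: now 3*exp(2*u).
Step 3. Substitute back u = sin(y): now 3*exp(2*sin(y)).
Answer: 3*exp(2*sin(y)).


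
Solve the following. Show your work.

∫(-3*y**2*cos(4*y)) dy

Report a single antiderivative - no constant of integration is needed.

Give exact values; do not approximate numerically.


Step 1. Integrate ∫(-3*y**2*cos(4*y)) dy by parts with u = y**2, dv = (-3*cos(4*y)) dy, so v = -3*sin(4*y)/4: now -3*y**2*sin(4*y)/4 + ∫(3*y*sin(4*y)/2) dy.
Step 2. Integrate ∫(3*y*sin(4*y)/2) dy by parts with u = y, dv = (3*sin(4*y)/2) dy, so v = -3*cos(4*y)/8: now -3*y**2*sin(4*y)/4 - 3*y*cos(4*y)/8 + ∫(3*cos(4*y)/8) dy.
Step 3. Evaluate the standard form: now -3*y**2*sin(4*y)/4 - 3*y*cos(4*y)/8 + 3*sin(4*y)/32.
Answer: -3*y**2*sin(4*y)/4 - 3*y*cos(4*y)/8 + 3*sin(4*y)/32.


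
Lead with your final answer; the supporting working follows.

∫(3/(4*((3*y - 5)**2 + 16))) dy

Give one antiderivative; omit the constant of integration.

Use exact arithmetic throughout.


The answer is atan(3*y/4 - 5/4)/16.
Step 1. Substitute u = 3*y - 5, turning ∫(3/(4*((3*y - 5)**2 + 16))) dy into ∫(1/(4*(u**2 + 16))) du: now ∫(1/(4*(u**2 + 16))) du.
Step 2. Evaluate the standard form: now atan(u/4)/16.
Step 3. Substitute back u = 3*y - 5: now atan(3*y/4 - 5/4)/16.
Answer: atan(3*y/4 - 5/4)/16.


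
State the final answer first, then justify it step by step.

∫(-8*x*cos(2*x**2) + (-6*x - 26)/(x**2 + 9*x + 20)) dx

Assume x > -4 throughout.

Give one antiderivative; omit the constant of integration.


The answer is -2*log(x + 4) - 4*log(x + 5) - 2*sin(2*x**2).
Step 1. Rewrite: now ∫(-8*x*cos(2*x**2)) dx + ∫((-6*x - 26)/(x**2 + 9*x + 20)) dx.
Step 2. Substitute u = x**2, turning ∫(-8*x*cos(2*x**2)) dx into ∫(-4*cos(2*u)) du: now ∫((-6*x - 26)/(x**2 + 9*x + 20)) dx + ∫(-4*cos(2*u)) du.
Step 3. Evaluate the standard form: now -2*sin(2*u) + ∫((-6*x - 26)/(x**2 + 9*x + 20)) dx.
Step 4. Substitute back u = x**2: now -2*sin(2*x**2) + ∫((-6*x - 26)/(x**2 + 9*x + 20)) dx.
Step 5. Decompose ∫((-6*x - 26)/(x**2 + 9*x + 20)) dx by partial fractions, (-6*x - 26)/(x**2 + 9*x + 20) = -4/(x + 5) - 2/(x + 4): now -2*sin(2*x**2) + ∫(-2/(x + 4)) dx + ∫(-4/(x + 5)) dx.
Step 6. Evaluate the standard form [assuming x > -5]: now -4*log(x + 5) - 2*sin(2*x**2) + ∫(-2/(x + 4)) dx.
Step 7. Evaluate the standard form [assuming x > -4]: now -2*log(x + 4) - 4*log(x + 5) - 2*sin(2*x**2).
Answer: -2*log(x + 4) - 4*log(x + 5) - 2*sin(2*x**2).


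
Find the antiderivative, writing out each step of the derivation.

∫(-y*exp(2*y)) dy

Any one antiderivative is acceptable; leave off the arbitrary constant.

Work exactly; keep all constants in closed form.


Step 1. Integrate ∫(-y*exp(2*y)) dy by parts with u = y, dv = (-exp(2*y)) dy, so v = -exp(2*y)/2: now -y*exp(2*y)/2 + ∫(exp(2*y)/2) dy.
Step 2. Evaluate the standard form: now -y*exp(2*y)/2 + exp(2*y)/4.
Answer: -y*exp(2*y)/2 + exp(2*y)/4.


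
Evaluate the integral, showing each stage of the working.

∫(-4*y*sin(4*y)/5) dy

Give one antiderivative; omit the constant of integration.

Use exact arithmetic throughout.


Step 1. Integrate ∫(-4*y*sin(4*y)/5) dy by parts with u = y, dv = (-4*sin(4*y)/5) dy, so v = cos(4*y)/5: now y*cos(4*y)/5 + ∫(-cos(4*y)/5) dy.
Step 2. Evaluate the standard form: now y*cos(4*y)/5 - sin(4*y)/20.
Answer: y*cos(4*y)/5 - sin(4*y)/20.


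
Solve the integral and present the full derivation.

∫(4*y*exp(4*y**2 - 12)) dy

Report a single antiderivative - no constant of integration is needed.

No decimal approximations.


Step 1. Substitute u = y**2 - 3, turning ∫(4*y*exp(4*y**2 - 12)) dy into ∫(2*exp(4*u)) du: now ∫(2*exp(4*u)) du.
Step 2. Evaluate the standard form: now exp(4*u)/2.
Step 3. Substitute back u = y**2 - 3: now exp(4*y**2 - 12)/2.
Answer: exp(4*y**2 - 12)/2.


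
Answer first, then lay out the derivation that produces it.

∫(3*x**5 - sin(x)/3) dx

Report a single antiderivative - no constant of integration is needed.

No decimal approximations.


The answer is x**6/2 + cos(x)/3.
Step 1. Rewrite: now ∫(3*x**5) dx + ∫(-sin(x)/3) dx.
Step 2. Evaluate the standard form: now x**6/2 + ∫(-sin(x)/3) dx.
Step 3. Evaluate the standard form: now x**6/2 + cos(x)/3.
Answer: x**6/2 + cos(x)/3.


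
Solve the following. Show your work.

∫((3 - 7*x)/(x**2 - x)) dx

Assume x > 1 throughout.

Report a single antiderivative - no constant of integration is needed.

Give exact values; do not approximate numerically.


Step 1. Decompose ∫((3 - 7*x)/(x**2 - x)) dx by partial fractions, (3 - 7*x)/(x**2 - x) = -4/(x - 1) - 3/x: now ∫(-3/x) dx + ∫(-4/(x - 1)) dx.
Step 2. Evaluate the standard form [assuming x > 0]: now -3*log(x) + ∫(-4/(x - 1)) dx.
Step 3. Evaluate the standard form [assuming x > 1]: now -3*log(x) - 4*log(x - 1).
Answer: -3*log(x) - 4*log(x - 1).


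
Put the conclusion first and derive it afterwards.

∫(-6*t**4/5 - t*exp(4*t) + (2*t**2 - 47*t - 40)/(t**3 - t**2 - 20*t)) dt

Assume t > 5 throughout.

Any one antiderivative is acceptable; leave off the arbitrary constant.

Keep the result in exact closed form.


The answer is -6*t**5/25 - t*exp(4*t)/4 + exp(4*t)/16 + 2*log(t) - 5*log(t - 5) + 5*log(t + 4).
Step 1. Rewrite: now ∫(-6*t**4/5) dt + ∫(-t*exp(4*t)) dt + ∫((2*t**2 - 47*t - 40)/(t**3 - t**2 - 20*t)) dt.
Step 2. Integrate ∫(-t*exp(4*t)) dt by parts with u = t, dv = (-exp(4*t)) dt, so v = -exp(4*t)/4: now -t*exp(4*t)/4 + ∫(-6*t**4/5) dt + ∫((2*t**2 - 47*t - 40)/(t**3 - t**2 - 20*t)) dt + ∫(exp(4*t)/4) dt.
Step 3. Evaluate the standard form: now -t*exp(4*t)/4 + exp(4*t)/16 + ∫(-6*t**4/5) dt + ∫((2*t**2 - 47*t - 40)/(t**3 - t**2 - 20*t)) dt.
Step 4. Evaluate the standard form: now -6*t**5/25 - t*exp(4*t)/4 + exp(4*t)/16 + ∫((2*t**2 - 47*t - 40)/(t**3 - t**2 - 20*t)) dt.
Step 5. Decompose ∫((2*t**2 - 47*t - 40)/(t**3 - t**2 - 20*t)) dt by partial fractions, (2*t**2 - 47*t - 40)/(t**3 - t**2 - 20*t) = 5/(t + 4) - 5/(t - 5) + 2/t: now -6*t**5/25 - t*exp(4*t)/4 + exp(4*t)/16 + ∫(2/t) dt + ∫(-5/(t - 5)) dt + ∫(5/(t + 4)) dt.
Step 6. Evaluate the standard form [assuming t > 5]: now -6*t**5/25 - t*exp(4*t)/4 + exp(4*t)/16 - 5*log(t - 5) + ∫(2/t) dt + ∫(5/(t + 4)) dt.
Step 7. Evaluate the standard form [assuming t > -4]: now -6*t**5/25 - t*exp(4*t)/4 + exp(4*t)/16 - 5*log(t - 5) + 5*log(t + 4) + ∫(2/t) dt.
Step 8. Evaluate the standard form [assuming t > 0]: now -6*t**5/25 - t*exp(4*t)/4 + exp(4*t)/16 + 2*log(t) - 5*log(t - 5) + 5*log(t + 4).
Answer: -6*t**5/25 - t*exp(4*t)/4 + exp(4*t)/16 + 2*log(t) - 5*log(t - 5) + 5*log(t + 4).


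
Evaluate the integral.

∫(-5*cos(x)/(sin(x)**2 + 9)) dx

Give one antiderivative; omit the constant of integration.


Answer: -5*atan(sin(x)/3)/3.


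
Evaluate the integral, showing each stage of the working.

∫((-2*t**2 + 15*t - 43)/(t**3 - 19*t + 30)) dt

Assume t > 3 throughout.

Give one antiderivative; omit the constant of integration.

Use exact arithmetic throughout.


Step 1. Decompose ∫((-2*t**2 + 15*t - 43)/(t**3 - 19*t + 30)) dt by partial fractions, (-2*t**2 + 15*t - 43)/(t**3 - 19*t + 30) = -3/(t + 5) + 3/(t - 2) - 2/(t - 3): now ∫(-2/(t - 3)) dt + ∫(3/(t - 2)) dt + ∫(-3/(t + 5)) dt.
Step 2. Evaluate the standard form [assuming t > 3]: now -2*log(t - 3) + ∫(3/(t - 2)) dt + ∫(-3/(t + 5)) dt.
Step 3. Evaluate the standard form [assuming t > 2]: now -2*log(t - 3) + 3*log(t - 2) + ∫(-3/(t + 5)) dt.
Step 4. Evaluate the standard form [assuming t > -5]: now -2*log(t - 3) + 3*log(t - 2) - 3*log(t + 5).
Answer: -2*log(t - 3) + 3*log(t - 2) - 3*log(t + 5).


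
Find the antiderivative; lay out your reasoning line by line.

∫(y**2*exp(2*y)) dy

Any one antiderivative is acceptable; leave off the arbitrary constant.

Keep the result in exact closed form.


Step 1. Integrate ∫(y**2*exp(2*y)) dy by parts with u = y**2, dv = (exp(2*y)) dy, so v = exp(2*y)/2: now y**2*exp(2*y)/2 + ∫(-y*exp(2*y)) dy.
Step 2. Integrate ∫(-y*exp(2*y)) dy by parts with u = y, dv = (-exp(2*y)) dy, so v = -exp(2*y)/2: now y**2*exp(2*y)/2 - y*exp(2*y)/2 + ∫(exp(2*y)/2) dy.
Step 3. Evaluate the standard form: now y**2*exp(2*y)/2 - y*exp(2*y)/2 + exp(2*y)/4.
Answer: y**2*exp(2*y)/2 - y*exp(2*y)/2 + exp(2*y)/4.


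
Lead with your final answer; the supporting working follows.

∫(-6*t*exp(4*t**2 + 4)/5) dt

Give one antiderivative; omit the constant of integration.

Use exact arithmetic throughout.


The answer is -3*exp(4*t**2 + 4)/20.
Step 1. Substitute u = t**2 + 1, turning ∫(-6*t*exp(4*t**2 + 4)/5) dt into ∫(-3*exp(4*u)/5) du: now ∫(-3*exp(4*u)/5) du.
Step 2. Evaluate the standard form: now -3*exp(4*u)/20.
Step 3. Substitute back u = t**2 + 1: now -3*exp(4*t**2 + 4)/20.
Answer: -3*exp(4*t**2 + 4)/20.


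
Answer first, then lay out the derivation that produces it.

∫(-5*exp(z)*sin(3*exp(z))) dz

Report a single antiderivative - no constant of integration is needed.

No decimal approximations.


The answer is 5*cos(3*exp(z))/3.
Step 1. Substitute u = exp(z), turning ∫(-5*exp(z)*sin(3*exp(z))) dz into ∫(-5*sin(3*u)) du: now ∫(-5*sin(3*u)) du.
Step 2. Evaluate the standard form: now 5*cos(3*u)/3.
Step 3. Substitute back u = exp(z): now 5*cos(3*exp(z))/3.
Answer: 5*cos(3*exp(z))/3.


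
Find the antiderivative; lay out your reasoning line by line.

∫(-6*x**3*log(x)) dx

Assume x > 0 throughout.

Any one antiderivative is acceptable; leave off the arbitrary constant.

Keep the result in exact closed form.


Step 1. Integrate ∫(-6*x**3*log(x)) dx by parts with u = log(x), dv = (-6*x**3) dx, so v = -3*x**4/2 [assuming x > 0]: now -3*x**4*log(x)/2 + ∫(3*x**3/2) dx.
Step 2. Evaluate the standard form: now -3*x**4*log(x)/2 + 3*x**4/8.
Answer: -3*x**4*log(x)/2 + 3*x**4/8.


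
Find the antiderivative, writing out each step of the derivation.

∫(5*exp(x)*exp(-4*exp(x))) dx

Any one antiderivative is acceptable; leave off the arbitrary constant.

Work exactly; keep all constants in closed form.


Step 1. Substitute u = exp(x), turning ∫(5*exp(x)*exp(-4*exp(x))) dx into ∫(5*exp(-4*u)) du: now ∫(5*exp(-4*u)) du.
Step 2. Evaluate the standard form: now -5*exp(-4*u)/4.
Step 3. Substitute back u = exp(x): now -5*exp(-4*exp(x))/4.
Answer: -5*exp(-4*exp(x))/4.
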